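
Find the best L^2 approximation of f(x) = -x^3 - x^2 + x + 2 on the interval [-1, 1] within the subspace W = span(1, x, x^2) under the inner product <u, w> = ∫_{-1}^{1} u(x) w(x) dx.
g(x) = -x^2 + 2*x/5 + 2

The best approximation g ∈ W is the orthogonal projection of f onto W. Writing g = a_0 + a_1 x + a_2 x^2, the coefficients solve the normal equations G · a = b where
  G_{ij} = <φ_i, φ_j> and b_i = <f, φ_i>, with φ_0 = 1, φ_1 = x, φ_2 = x^2.
G =
  [2, 0, 2/3]
  [0, 2/3, 0]
  [2/3, 0, 2/5],
b = (10/3, 4/15, 14/15).
Solving gives a_0 = 2, a_1 = 2/5, a_2 = -1, so
  g(x) = -x^2 + 2*x/5 + 2.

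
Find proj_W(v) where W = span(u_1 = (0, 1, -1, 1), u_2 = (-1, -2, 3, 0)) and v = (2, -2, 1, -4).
proj_W(v) = (20/17, -33/17, 13/17, -73/17)

Set up U = [u_1 | ... | u_2] ∈ R^(4×2). The projector onto W = col(U) is P = U (U^T U)^(-1) U^T.
Compute U^T U =
  [3, -5]
  [-5, 14],
and U^T v = (-7, 5).
Solve U^T U · c = U^T v for the coefficients: c = (-73/17, -20/17). The projection is proj_W(v) = U c.
Check: (v - proj_W(v)) · u_1 = 0  (should be 0).
Check: (v - proj_W(v)) · u_2 = 0  (should be 0).
Result: proj_W(v) = (20/17, -33/17, 13/17, -73/17).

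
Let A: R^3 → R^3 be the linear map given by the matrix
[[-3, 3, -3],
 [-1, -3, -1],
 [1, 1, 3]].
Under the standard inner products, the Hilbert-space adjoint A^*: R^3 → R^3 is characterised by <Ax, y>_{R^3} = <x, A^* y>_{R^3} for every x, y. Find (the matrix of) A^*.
A^* = A^T =
[[-3, -1, 1],
 [3, -3, 1],
 [-3, -1, 3]]

For real matrices with standard dot products, the defining identity <Ax, y> = <x, A^* y> gives (Ax)^T y = x^T (A^*) y, i.e. x^T A^T y = x^T (A^*) y. Since this holds for all x, y, we must have A^* = A^T. Therefore
A^* =
[[-3, -1, 1],
 [3, -3, 1],
 [-3, -1, 3]].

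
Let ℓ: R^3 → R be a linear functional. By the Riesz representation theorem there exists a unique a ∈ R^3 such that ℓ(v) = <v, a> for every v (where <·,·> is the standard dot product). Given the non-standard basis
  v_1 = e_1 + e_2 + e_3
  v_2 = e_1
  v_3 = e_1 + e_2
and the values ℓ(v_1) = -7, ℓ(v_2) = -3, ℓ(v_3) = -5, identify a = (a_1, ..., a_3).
a = (-3, -2, -2)

Write a = (a_1, ..., a_3) in the standard basis. For each basis vector v_i, ℓ(v_i) = <v_i, a> is a linear equation in the a_j's. Collect the n equations into a matrix system V a = ℓ, where row i of V is v_i (expressed in the standard basis). Since V is invertible (lower-triangular with 1s on the diagonal, up to permutation), solve by back-substitution:
  V =
[[1, 1, 1],
 [1, 0, 0],
 [1, 1, 0]]
  V a = (-7, -3, -5)
Solving gives a = (-3, -2, -2).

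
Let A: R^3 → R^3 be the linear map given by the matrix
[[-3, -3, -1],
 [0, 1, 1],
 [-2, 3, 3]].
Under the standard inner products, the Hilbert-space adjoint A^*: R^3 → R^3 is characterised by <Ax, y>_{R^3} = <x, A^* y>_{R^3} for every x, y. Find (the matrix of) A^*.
A^* = A^T =
[[-3, 0, -2],
 [-3, 1, 3],
 [-1, 1, 3]]

For real matrices with standard dot products, the defining identity <Ax, y> = <x, A^* y> gives (Ax)^T y = x^T (A^*) y, i.e. x^T A^T y = x^T (A^*) y. Since this holds for all x, y, we must have A^* = A^T. Therefore
A^* =
[[-3, 0, -2],
 [-3, 1, 3],
 [-1, 1, 3]].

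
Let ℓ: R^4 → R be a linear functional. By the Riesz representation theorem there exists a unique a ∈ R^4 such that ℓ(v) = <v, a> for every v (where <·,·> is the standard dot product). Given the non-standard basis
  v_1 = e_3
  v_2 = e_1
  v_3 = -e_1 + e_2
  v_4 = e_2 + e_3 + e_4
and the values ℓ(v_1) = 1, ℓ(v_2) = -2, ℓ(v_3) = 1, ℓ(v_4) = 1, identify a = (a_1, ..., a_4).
a = (-2, -1, 1, 1)

Write a = (a_1, ..., a_4) in the standard basis. For each basis vector v_i, ℓ(v_i) = <v_i, a> is a linear equation in the a_j's. Collect the n equations into a matrix system V a = ℓ, where row i of V is v_i (expressed in the standard basis). Since V is invertible (lower-triangular with 1s on the diagonal, up to permutation), solve by back-substitution:
  V =
[[0, 0, 1, 0],
 [1, 0, 0, 0],
 [-1, 1, 0, 0],
 [0, 1, 1, 1]]
  V a = (1, -2, 1, 1)
Solving gives a = (-2, -1, 1, 1).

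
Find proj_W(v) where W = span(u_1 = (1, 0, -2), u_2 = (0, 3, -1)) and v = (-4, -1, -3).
proj_W(v) = (10/23, -6/23, -18/23)

Set up U = [u_1 | ... | u_2] ∈ R^(3×2). The projector onto W = col(U) is P = U (U^T U)^(-1) U^T.
Compute U^T U =
  [5, 2]
  [2, 10],
and U^T v = (2, 0).
Solve U^T U · c = U^T v for the coefficients: c = (10/23, -2/23). The projection is proj_W(v) = U c.
Check: (v - proj_W(v)) · u_1 = 0  (should be 0).
Check: (v - proj_W(v)) · u_2 = 0  (should be 0).
Result: proj_W(v) = (10/23, -6/23, -18/23).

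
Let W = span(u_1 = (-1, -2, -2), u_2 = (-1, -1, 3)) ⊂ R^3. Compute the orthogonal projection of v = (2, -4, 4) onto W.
proj_W(v) = (-14/9, -16/9, 32/9)

Set up U = [u_1 | ... | u_2] ∈ R^(3×2). The projector onto W = col(U) is P = U (U^T U)^(-1) U^T.
Compute U^T U =
  [9, -3]
  [-3, 11],
and U^T v = (-2, 14).
Solve U^T U · c = U^T v for the coefficients: c = (2/9, 4/3). The projection is proj_W(v) = U c.
Check: (v - proj_W(v)) · u_1 = 0  (should be 0).
Check: (v - proj_W(v)) · u_2 = 0  (should be 0).
Result: proj_W(v) = (-14/9, -16/9, 32/9).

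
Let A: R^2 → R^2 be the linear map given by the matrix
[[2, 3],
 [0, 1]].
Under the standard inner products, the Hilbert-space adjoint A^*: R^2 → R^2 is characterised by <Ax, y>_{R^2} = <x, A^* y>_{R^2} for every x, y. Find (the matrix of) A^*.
A^* = A^T =
[[2, 0],
 [3, 1]]

For real matrices with standard dot products, the defining identity <Ax, y> = <x, A^* y> gives (Ax)^T y = x^T (A^*) y, i.e. x^T A^T y = x^T (A^*) y. Since this holds for all x, y, we must have A^* = A^T. Therefore
A^* =
[[2, 0],
 [3, 1]].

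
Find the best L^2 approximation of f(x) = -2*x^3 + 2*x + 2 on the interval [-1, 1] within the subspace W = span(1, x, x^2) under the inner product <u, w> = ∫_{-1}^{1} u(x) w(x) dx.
g(x) = 4*x/5 + 2

The best approximation g ∈ W is the orthogonal projection of f onto W. Writing g = a_0 + a_1 x + a_2 x^2, the coefficients solve the normal equations G · a = b where
  G_{ij} = <φ_i, φ_j> and b_i = <f, φ_i>, with φ_0 = 1, φ_1 = x, φ_2 = x^2.
G =
  [2, 0, 2/3]
  [0, 2/3, 0]
  [2/3, 0, 2/5],
b = (4, 8/15, 4/3).
Solving gives a_0 = 2, a_1 = 4/5, a_2 = 0, so
  g(x) = 4*x/5 + 2.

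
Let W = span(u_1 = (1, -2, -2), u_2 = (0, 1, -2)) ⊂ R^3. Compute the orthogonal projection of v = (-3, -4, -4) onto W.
proj_W(v) = (57/41, -104/41, -134/41)

Set up U = [u_1 | ... | u_2] ∈ R^(3×2). The projector onto W = col(U) is P = U (U^T U)^(-1) U^T.
Compute U^T U =
  [9, 2]
  [2, 5],
and U^T v = (13, 4).
Solve U^T U · c = U^T v for the coefficients: c = (57/41, 10/41). The projection is proj_W(v) = U c.
Check: (v - proj_W(v)) · u_1 = 0  (should be 0).
Check: (v - proj_W(v)) · u_2 = 0  (should be 0).
Result: proj_W(v) = (57/41, -104/41, -134/41).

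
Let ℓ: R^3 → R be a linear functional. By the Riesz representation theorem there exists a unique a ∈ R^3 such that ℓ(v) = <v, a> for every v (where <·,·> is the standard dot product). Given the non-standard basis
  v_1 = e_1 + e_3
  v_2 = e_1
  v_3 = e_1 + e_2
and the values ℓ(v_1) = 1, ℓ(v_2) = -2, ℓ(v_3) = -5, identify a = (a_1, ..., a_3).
a = (-2, -3, 3)

Write a = (a_1, ..., a_3) in the standard basis. For each basis vector v_i, ℓ(v_i) = <v_i, a> is a linear equation in the a_j's. Collect the n equations into a matrix system V a = ℓ, where row i of V is v_i (expressed in the standard basis). Since V is invertible (lower-triangular with 1s on the diagonal, up to permutation), solve by back-substitution:
  V =
[[1, 0, 1],
 [1, 0, 0],
 [1, 1, 0]]
  V a = (1, -2, -5)
Solving gives a = (-2, -3, 3).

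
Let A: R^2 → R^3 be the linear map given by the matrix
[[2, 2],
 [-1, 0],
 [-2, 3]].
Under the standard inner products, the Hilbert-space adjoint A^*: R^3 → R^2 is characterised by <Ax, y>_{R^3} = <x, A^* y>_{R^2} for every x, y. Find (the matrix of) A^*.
A^* = A^T =
[[2, -1, -2],
 [2, 0, 3]]

For real matrices with standard dot products, the defining identity <Ax, y> = <x, A^* y> gives (Ax)^T y = x^T (A^*) y, i.e. x^T A^T y = x^T (A^*) y. Since this holds for all x, y, we must have A^* = A^T. Therefore
A^* =
[[2, -1, -2],
 [2, 0, 3]].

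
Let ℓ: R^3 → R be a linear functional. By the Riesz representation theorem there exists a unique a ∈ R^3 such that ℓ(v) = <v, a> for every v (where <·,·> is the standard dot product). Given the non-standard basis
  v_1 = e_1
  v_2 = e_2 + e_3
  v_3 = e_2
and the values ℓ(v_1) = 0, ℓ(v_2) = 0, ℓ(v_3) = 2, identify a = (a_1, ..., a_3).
a = (0, 2, -2)

Write a = (a_1, ..., a_3) in the standard basis. For each basis vector v_i, ℓ(v_i) = <v_i, a> is a linear equation in the a_j's. Collect the n equations into a matrix system V a = ℓ, where row i of V is v_i (expressed in the standard basis). Since V is invertible (lower-triangular with 1s on the diagonal, up to permutation), solve by back-substitution:
  V =
[[1, 0, 0],
 [0, 1, 1],
 [0, 1, 0]]
  V a = (0, 0, 2)
Solving gives a = (0, 2, -2).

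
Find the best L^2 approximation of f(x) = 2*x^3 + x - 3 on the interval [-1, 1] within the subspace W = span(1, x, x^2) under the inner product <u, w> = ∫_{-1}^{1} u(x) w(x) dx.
g(x) = 11*x/5 - 3

The best approximation g ∈ W is the orthogonal projection of f onto W. Writing g = a_0 + a_1 x + a_2 x^2, the coefficients solve the normal equations G · a = b where
  G_{ij} = <φ_i, φ_j> and b_i = <f, φ_i>, with φ_0 = 1, φ_1 = x, φ_2 = x^2.
G =
  [2, 0, 2/3]
  [0, 2/3, 0]
  [2/3, 0, 2/5],
b = (-6, 22/15, -2).
Solving gives a_0 = -3, a_1 = 11/5, a_2 = 0, so
  g(x) = 11*x/5 - 3.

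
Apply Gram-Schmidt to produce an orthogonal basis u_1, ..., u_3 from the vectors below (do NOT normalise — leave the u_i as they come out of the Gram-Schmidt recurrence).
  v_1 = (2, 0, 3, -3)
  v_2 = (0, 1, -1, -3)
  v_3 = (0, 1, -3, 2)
Orthogonal basis:
  u_1 = (2, 0, 3, -3)
  u_2 = (-6/11, 1, -20/11, -24/11)
  u_3 = (153/103, 80/103, -113/206, 91/206)

Apply the Gram-Schmidt recurrence
  u_1 = v_1
  u_i = v_i − Σ_{j<i} ((v_i · u_j) / (u_j · u_j)) · u_j.

Step by step this gives:
  u_1 = (2, 0, 3, -3)
  u_2 = (-6/11, 1, -20/11, -24/11)
  u_3 = (153/103, 80/103, -113/206, 91/206)

Orthogonality check:
  u_2 · u_1 = 0 (should be 0)
  u_3 · u_1 = 0 (should be 0)
  u_3 · u_2 = 0 (should be 0)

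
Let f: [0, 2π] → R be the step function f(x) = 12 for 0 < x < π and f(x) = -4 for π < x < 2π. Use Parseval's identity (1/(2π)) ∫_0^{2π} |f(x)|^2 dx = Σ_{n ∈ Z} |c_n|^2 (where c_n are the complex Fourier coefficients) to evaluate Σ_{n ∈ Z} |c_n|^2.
Σ |c_n|^2 = 80

Parseval equates the L^2 energy of f (normalised by 1/(2π)) with the ℓ^2 sum of its Fourier coefficients: (1/(2π)) ∫_0^{2π} |f|^2 = Σ |c_n|^2.
Compute the left side: (1/(2π)) [∫_0^π 12^2 dx + ∫_π^{2π} (-4)^2 dx] = (1/(2π)) · (144π + 16π) = (144 + 16)/2 = 80.
So Σ_{n ∈ Z} |c_n|^2 = 80.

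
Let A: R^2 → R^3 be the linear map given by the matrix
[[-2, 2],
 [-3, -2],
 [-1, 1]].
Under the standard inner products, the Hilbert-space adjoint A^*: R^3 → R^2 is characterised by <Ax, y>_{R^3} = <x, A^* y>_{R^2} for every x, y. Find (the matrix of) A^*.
A^* = A^T =
[[-2, -3, -1],
 [2, -2, 1]]

For real matrices with standard dot products, the defining identity <Ax, y> = <x, A^* y> gives (Ax)^T y = x^T (A^*) y, i.e. x^T A^T y = x^T (A^*) y. Since this holds for all x, y, we must have A^* = A^T. Therefore
A^* =
[[-2, -3, -1],
 [2, -2, 1]].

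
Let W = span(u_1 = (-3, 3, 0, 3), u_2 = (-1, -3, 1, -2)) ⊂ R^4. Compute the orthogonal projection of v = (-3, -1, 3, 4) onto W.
proj_W(v) = (-121/29, 13/29, 27/29, 40/29)

Set up U = [u_1 | ... | u_2] ∈ R^(4×2). The projector onto W = col(U) is P = U (U^T U)^(-1) U^T.
Compute U^T U =
  [27, -12]
  [-12, 15],
and U^T v = (18, 1).
Solve U^T U · c = U^T v for the coefficients: c = (94/87, 27/29). The projection is proj_W(v) = U c.
Check: (v - proj_W(v)) · u_1 = 0  (should be 0).
Check: (v - proj_W(v)) · u_2 = 0  (should be 0).
Result: proj_W(v) = (-121/29, 13/29, 27/29, 40/29).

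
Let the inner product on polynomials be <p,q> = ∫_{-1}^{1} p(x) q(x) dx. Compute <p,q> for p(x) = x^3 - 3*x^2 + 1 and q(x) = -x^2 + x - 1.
<p,q> = 14/15

Expand the product: p(x)·q(x) = -x^5 + 4*x^4 - 4*x^3 + 2*x^2 + x - 1.
∫_{-1}^{1} of each monomial x^k gives [2/(k+1) if k even, 0 if k odd]. Integrating term-by-term (or equivalently evaluating the antiderivative F(x) = -x^6/6 + 4*x^5/5 - x^4 + 2*x^3/3 + x^2/2 - x at the endpoints):
  F(1) − F(−1) = -1/5 − (-17/15) = 14/15.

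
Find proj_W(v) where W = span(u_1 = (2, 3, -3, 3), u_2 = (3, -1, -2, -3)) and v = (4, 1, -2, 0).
proj_W(v) = (2177/713, 708/713, -2103/713, -222/713)

Set up U = [u_1 | ... | u_2] ∈ R^(4×2). The projector onto W = col(U) is P = U (U^T U)^(-1) U^T.
Compute U^T U =
  [31, 0]
  [0, 23],
and U^T v = (17, 15).
Solve U^T U · c = U^T v for the coefficients: c = (17/31, 15/23). The projection is proj_W(v) = U c.
Check: (v - proj_W(v)) · u_1 = 0  (should be 0).
Check: (v - proj_W(v)) · u_2 = 0  (should be 0).
Result: proj_W(v) = (2177/713, 708/713, -2103/713, -222/713).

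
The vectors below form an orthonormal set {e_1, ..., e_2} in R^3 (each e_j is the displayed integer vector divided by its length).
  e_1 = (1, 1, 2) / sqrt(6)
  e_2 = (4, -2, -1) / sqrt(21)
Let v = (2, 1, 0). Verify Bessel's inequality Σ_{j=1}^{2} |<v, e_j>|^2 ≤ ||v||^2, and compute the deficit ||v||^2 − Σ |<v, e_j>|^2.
Σ |<v, e_j>|^2 = 45/14; ||v||^2 = 5; deficit = 25/14

Write each e_j = u_j / sqrt(<u_j, u_j>) where u_j is the displayed integer vector. Then <v, e_j> = <v, u_j> / sqrt(<u_j, u_j>), so |<v, e_j>|^2 = <v, u_j>^2 / <u_j, u_j>.
Coefficients: <v, e_1> = 3/sqrt(6), <v, e_2> = 6/sqrt(21).
Square and sum: Σ |<v, e_j>|^2 = 45/14.
Compute ||v||^2 = v·v = 5.
Deficit = 5 − 45/14 = 25/14 ≥ 0, confirming Bessel's inequality. (The deficit equals ||v − Σ <v,e_j> e_j||^2, the squared distance from v to span{e_j}.)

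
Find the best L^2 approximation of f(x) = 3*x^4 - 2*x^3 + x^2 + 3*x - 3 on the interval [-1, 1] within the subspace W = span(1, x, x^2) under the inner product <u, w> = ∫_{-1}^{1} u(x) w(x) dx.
g(x) = 25*x^2/7 + 9*x/5 - 114/35

The best approximation g ∈ W is the orthogonal projection of f onto W. Writing g = a_0 + a_1 x + a_2 x^2, the coefficients solve the normal equations G · a = b where
  G_{ij} = <φ_i, φ_j> and b_i = <f, φ_i>, with φ_0 = 1, φ_1 = x, φ_2 = x^2.
G =
  [2, 0, 2/3]
  [0, 2/3, 0]
  [2/3, 0, 2/5],
b = (-62/15, 6/5, -26/35).
Solving gives a_0 = -114/35, a_1 = 9/5, a_2 = 25/7, so
  g(x) = 25*x^2/7 + 9*x/5 - 114/35.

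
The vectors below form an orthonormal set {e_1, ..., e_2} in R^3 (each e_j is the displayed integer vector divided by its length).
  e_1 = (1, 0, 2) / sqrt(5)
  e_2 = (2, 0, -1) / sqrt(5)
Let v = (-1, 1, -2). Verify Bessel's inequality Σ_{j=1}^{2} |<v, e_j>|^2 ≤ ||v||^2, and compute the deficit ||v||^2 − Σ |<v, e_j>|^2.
Σ |<v, e_j>|^2 = 5; ||v||^2 = 6; deficit = 1

Write each e_j = u_j / sqrt(<u_j, u_j>) where u_j is the displayed integer vector. Then <v, e_j> = <v, u_j> / sqrt(<u_j, u_j>), so |<v, e_j>|^2 = <v, u_j>^2 / <u_j, u_j>.
Coefficients: <v, e_1> = -5/sqrt(5), <v, e_2> = 0/sqrt(5).
Square and sum: Σ |<v, e_j>|^2 = 5.
Compute ||v||^2 = v·v = 6.
Deficit = 6 − 5 = 1 ≥ 0, confirming Bessel's inequality. (The deficit equals ||v − Σ <v,e_j> e_j||^2, the squared distance from v to span{e_j}.)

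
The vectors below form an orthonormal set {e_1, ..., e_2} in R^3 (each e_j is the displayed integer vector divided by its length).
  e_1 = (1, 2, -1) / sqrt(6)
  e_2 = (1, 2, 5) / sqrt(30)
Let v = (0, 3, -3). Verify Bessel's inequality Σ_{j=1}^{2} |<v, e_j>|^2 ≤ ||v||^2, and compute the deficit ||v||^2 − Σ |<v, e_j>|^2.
Σ |<v, e_j>|^2 = 81/5; ||v||^2 = 18; deficit = 9/5

Write each e_j = u_j / sqrt(<u_j, u_j>) where u_j is the displayed integer vector. Then <v, e_j> = <v, u_j> / sqrt(<u_j, u_j>), so |<v, e_j>|^2 = <v, u_j>^2 / <u_j, u_j>.
Coefficients: <v, e_1> = 9/sqrt(6), <v, e_2> = -9/sqrt(30).
Square and sum: Σ |<v, e_j>|^2 = 81/5.
Compute ||v||^2 = v·v = 18.
Deficit = 18 − 81/5 = 9/5 ≥ 0, confirming Bessel's inequality. (The deficit equals ||v − Σ <v,e_j> e_j||^2, the squared distance from v to span{e_j}.)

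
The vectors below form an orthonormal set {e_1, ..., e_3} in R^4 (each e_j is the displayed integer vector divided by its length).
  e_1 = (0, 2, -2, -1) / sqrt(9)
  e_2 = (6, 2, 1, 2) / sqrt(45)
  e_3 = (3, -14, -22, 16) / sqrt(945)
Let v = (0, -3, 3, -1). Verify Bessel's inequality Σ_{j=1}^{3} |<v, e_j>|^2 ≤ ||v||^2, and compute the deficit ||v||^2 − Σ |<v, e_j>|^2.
Σ |<v, e_j>|^2 = 2966/189; ||v||^2 = 19; deficit = 625/189

Write each e_j = u_j / sqrt(<u_j, u_j>) where u_j is the displayed integer vector. Then <v, e_j> = <v, u_j> / sqrt(<u_j, u_j>), so |<v, e_j>|^2 = <v, u_j>^2 / <u_j, u_j>.
Coefficients: <v, e_1> = -11/sqrt(9), <v, e_2> = -5/sqrt(45), <v, e_3> = -40/sqrt(945).
Square and sum: Σ |<v, e_j>|^2 = 2966/189.
Compute ||v||^2 = v·v = 19.
Deficit = 19 − 2966/189 = 625/189 ≥ 0, confirming Bessel's inequality. (The deficit equals ||v − Σ <v,e_j> e_j||^2, the squared distance from v to span{e_j}.)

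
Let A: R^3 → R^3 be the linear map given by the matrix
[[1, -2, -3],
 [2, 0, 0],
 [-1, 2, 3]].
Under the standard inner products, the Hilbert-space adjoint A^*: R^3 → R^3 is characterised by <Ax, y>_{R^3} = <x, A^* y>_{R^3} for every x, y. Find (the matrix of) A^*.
A^* = A^T =
[[1, 2, -1],
 [-2, 0, 2],
 [-3, 0, 3]]

For real matrices with standard dot products, the defining identity <Ax, y> = <x, A^* y> gives (Ax)^T y = x^T (A^*) y, i.e. x^T A^T y = x^T (A^*) y. Since this holds for all x, y, we must have A^* = A^T. Therefore
A^* =
[[1, 2, -1],
 [-2, 0, 2],
 [-3, 0, 3]].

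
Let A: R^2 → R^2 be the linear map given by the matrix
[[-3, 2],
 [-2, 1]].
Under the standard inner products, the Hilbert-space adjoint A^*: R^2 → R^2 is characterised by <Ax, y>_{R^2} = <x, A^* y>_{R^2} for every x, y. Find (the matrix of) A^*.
A^* = A^T =
[[-3, -2],
 [2, 1]]

For real matrices with standard dot products, the defining identity <Ax, y> = <x, A^* y> gives (Ax)^T y = x^T (A^*) y, i.e. x^T A^T y = x^T (A^*) y. Since this holds for all x, y, we must have A^* = A^T. Therefore
A^* =
[[-3, -2],
 [2, 1]].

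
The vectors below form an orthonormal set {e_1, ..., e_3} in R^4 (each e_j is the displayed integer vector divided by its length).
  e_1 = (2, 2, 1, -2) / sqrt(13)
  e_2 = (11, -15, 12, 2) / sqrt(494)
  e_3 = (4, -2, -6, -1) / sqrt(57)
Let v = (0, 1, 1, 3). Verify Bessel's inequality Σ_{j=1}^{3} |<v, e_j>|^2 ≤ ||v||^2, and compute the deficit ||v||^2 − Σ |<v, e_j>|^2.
Σ |<v, e_j>|^2 = 17/6; ||v||^2 = 11; deficit = 49/6

Write each e_j = u_j / sqrt(<u_j, u_j>) where u_j is the displayed integer vector. Then <v, e_j> = <v, u_j> / sqrt(<u_j, u_j>), so |<v, e_j>|^2 = <v, u_j>^2 / <u_j, u_j>.
Coefficients: <v, e_1> = -3/sqrt(13), <v, e_2> = 3/sqrt(494), <v, e_3> = -11/sqrt(57).
Square and sum: Σ |<v, e_j>|^2 = 17/6.
Compute ||v||^2 = v·v = 11.
Deficit = 11 − 17/6 = 49/6 ≥ 0, confirming Bessel's inequality. (The deficit equals ||v − Σ <v,e_j> e_j||^2, the squared distance from v to span{e_j}.)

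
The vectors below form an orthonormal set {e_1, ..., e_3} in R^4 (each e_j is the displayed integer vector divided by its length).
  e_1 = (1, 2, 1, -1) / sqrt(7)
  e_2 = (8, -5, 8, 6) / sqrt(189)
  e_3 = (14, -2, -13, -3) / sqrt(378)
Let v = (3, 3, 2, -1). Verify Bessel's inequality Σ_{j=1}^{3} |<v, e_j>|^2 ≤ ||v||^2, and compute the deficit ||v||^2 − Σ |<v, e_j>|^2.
Σ |<v, e_j>|^2 = 321/14; ||v||^2 = 23; deficit = 1/14

Write each e_j = u_j / sqrt(<u_j, u_j>) where u_j is the displayed integer vector. Then <v, e_j> = <v, u_j> / sqrt(<u_j, u_j>), so |<v, e_j>|^2 = <v, u_j>^2 / <u_j, u_j>.
Coefficients: <v, e_1> = 12/sqrt(7), <v, e_2> = 19/sqrt(189), <v, e_3> = 13/sqrt(378).
Square and sum: Σ |<v, e_j>|^2 = 321/14.
Compute ||v||^2 = v·v = 23.
Deficit = 23 − 321/14 = 1/14 ≥ 0, confirming Bessel's inequality. (The deficit equals ||v − Σ <v,e_j> e_j||^2, the squared distance from v to span{e_j}.)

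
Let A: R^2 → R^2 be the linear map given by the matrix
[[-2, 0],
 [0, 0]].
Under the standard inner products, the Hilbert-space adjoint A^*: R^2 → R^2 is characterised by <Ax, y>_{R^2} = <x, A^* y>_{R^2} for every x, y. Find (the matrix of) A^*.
A^* = A^T =
[[-2, 0],
 [0, 0]]

For real matrices with standard dot products, the defining identity <Ax, y> = <x, A^* y> gives (Ax)^T y = x^T (A^*) y, i.e. x^T A^T y = x^T (A^*) y. Since this holds for all x, y, we must have A^* = A^T. Therefore
A^* =
[[-2, 0],
 [0, 0]].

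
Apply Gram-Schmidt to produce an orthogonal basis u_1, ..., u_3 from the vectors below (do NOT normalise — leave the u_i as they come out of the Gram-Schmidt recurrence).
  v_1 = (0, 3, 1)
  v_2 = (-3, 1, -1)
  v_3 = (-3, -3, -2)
Orthogonal basis:
  u_1 = (0, 3, 1)
  u_2 = (-3, 2/5, -6/5)
  u_3 = (-6/53, -9/106, 27/106)

Apply the Gram-Schmidt recurrence
  u_1 = v_1
  u_i = v_i − Σ_{j<i} ((v_i · u_j) / (u_j · u_j)) · u_j.

Step by step this gives:
  u_1 = (0, 3, 1)
  u_2 = (-3, 2/5, -6/5)
  u_3 = (-6/53, -9/106, 27/106)

Orthogonality check:
  u_2 · u_1 = 0 (should be 0)
  u_3 · u_1 = 0 (should be 0)
  u_3 · u_2 = 0 (should be 0)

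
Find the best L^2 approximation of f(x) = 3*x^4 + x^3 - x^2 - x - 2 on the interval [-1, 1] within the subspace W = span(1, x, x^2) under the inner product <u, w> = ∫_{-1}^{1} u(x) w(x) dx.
g(x) = 11*x^2/7 - 2*x/5 - 79/35

The best approximation g ∈ W is the orthogonal projection of f onto W. Writing g = a_0 + a_1 x + a_2 x^2, the coefficients solve the normal equations G · a = b where
  G_{ij} = <φ_i, φ_j> and b_i = <f, φ_i>, with φ_0 = 1, φ_1 = x, φ_2 = x^2.
G =
  [2, 0, 2/3]
  [0, 2/3, 0]
  [2/3, 0, 2/5],
b = (-52/15, -4/15, -92/105).
Solving gives a_0 = -79/35, a_1 = -2/5, a_2 = 11/7, so
  g(x) = 11*x^2/7 - 2*x/5 - 79/35.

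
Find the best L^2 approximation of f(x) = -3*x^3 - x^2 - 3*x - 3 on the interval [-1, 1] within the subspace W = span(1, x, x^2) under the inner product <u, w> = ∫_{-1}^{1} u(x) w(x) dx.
g(x) = -x^2 - 24*x/5 - 3

The best approximation g ∈ W is the orthogonal projection of f onto W. Writing g = a_0 + a_1 x + a_2 x^2, the coefficients solve the normal equations G · a = b where
  G_{ij} = <φ_i, φ_j> and b_i = <f, φ_i>, with φ_0 = 1, φ_1 = x, φ_2 = x^2.
G =
  [2, 0, 2/3]
  [0, 2/3, 0]
  [2/3, 0, 2/5],
b = (-20/3, -16/5, -12/5).
Solving gives a_0 = -3, a_1 = -24/5, a_2 = -1, so
  g(x) = -x^2 - 24*x/5 - 3.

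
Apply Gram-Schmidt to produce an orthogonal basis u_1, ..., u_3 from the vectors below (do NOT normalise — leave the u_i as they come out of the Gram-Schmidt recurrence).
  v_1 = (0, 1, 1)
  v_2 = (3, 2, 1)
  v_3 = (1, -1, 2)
Orthogonal basis:
  u_1 = (0, 1, 1)
  u_2 = (3, 1/2, -1/2)
  u_3 = (10/19, -30/19, 30/19)

Apply the Gram-Schmidt recurrence
  u_1 = v_1
  u_i = v_i − Σ_{j<i} ((v_i · u_j) / (u_j · u_j)) · u_j.

Step by step this gives:
  u_1 = (0, 1, 1)
  u_2 = (3, 1/2, -1/2)
  u_3 = (10/19, -30/19, 30/19)

Orthogonality check:
  u_2 · u_1 = 0 (should be 0)
  u_3 · u_1 = 0 (should be 0)
  u_3 · u_2 = 0 (should be 0)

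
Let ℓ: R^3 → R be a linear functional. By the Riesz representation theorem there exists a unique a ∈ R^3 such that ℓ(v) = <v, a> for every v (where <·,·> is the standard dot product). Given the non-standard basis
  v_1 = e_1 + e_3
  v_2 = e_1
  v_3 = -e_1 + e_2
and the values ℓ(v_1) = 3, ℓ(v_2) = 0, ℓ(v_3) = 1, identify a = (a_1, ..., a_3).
a = (0, 1, 3)

Write a = (a_1, ..., a_3) in the standard basis. For each basis vector v_i, ℓ(v_i) = <v_i, a> is a linear equation in the a_j's. Collect the n equations into a matrix system V a = ℓ, where row i of V is v_i (expressed in the standard basis). Since V is invertible (lower-triangular with 1s on the diagonal, up to permutation), solve by back-substitution:
  V =
[[1, 0, 1],
 [1, 0, 0],
 [-1, 1, 0]]
  V a = (3, 0, 1)
Solving gives a = (0, 1, 3).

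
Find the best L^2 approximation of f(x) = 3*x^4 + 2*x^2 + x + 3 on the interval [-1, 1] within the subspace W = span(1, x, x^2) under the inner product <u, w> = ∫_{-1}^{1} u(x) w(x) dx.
g(x) = 32*x^2/7 + x + 96/35

The best approximation g ∈ W is the orthogonal projection of f onto W. Writing g = a_0 + a_1 x + a_2 x^2, the coefficients solve the normal equations G · a = b where
  G_{ij} = <φ_i, φ_j> and b_i = <f, φ_i>, with φ_0 = 1, φ_1 = x, φ_2 = x^2.
G =
  [2, 0, 2/3]
  [0, 2/3, 0]
  [2/3, 0, 2/5],
b = (128/15, 2/3, 128/35).
Solving gives a_0 = 96/35, a_1 = 1, a_2 = 32/7, so
  g(x) = 32*x^2/7 + x + 96/35.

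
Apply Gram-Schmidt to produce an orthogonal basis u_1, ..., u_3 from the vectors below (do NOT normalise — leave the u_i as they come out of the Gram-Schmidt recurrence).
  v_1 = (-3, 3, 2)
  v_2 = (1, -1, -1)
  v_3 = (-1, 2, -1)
Orthogonal basis:
  u_1 = (-3, 3, 2)
  u_2 = (-1/11, 1/11, -3/11)
  u_3 = (1/2, 1/2, 0)

Apply the Gram-Schmidt recurrence
  u_1 = v_1
  u_i = v_i − Σ_{j<i} ((v_i · u_j) / (u_j · u_j)) · u_j.

Step by step this gives:
  u_1 = (-3, 3, 2)
  u_2 = (-1/11, 1/11, -3/11)
  u_3 = (1/2, 1/2, 0)

Orthogonality check:
  u_2 · u_1 = 0 (should be 0)
  u_3 · u_1 = 0 (should be 0)
  u_3 · u_2 = 0 (should be 0)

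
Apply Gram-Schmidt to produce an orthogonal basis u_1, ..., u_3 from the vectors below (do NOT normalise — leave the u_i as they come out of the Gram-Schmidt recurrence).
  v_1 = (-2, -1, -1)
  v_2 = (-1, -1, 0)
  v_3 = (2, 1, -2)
Orthogonal basis:
  u_1 = (-2, -1, -1)
  u_2 = (0, -1/2, 1/2)
  u_3 = (1, -1, -1)

Apply the Gram-Schmidt recurrence
  u_1 = v_1
  u_i = v_i − Σ_{j<i} ((v_i · u_j) / (u_j · u_j)) · u_j.

Step by step this gives:
  u_1 = (-2, -1, -1)
  u_2 = (0, -1/2, 1/2)
  u_3 = (1, -1, -1)

Orthogonality check:
  u_2 · u_1 = 0 (should be 0)
  u_3 · u_1 = 0 (should be 0)
  u_3 · u_2 = 0 (should be 0)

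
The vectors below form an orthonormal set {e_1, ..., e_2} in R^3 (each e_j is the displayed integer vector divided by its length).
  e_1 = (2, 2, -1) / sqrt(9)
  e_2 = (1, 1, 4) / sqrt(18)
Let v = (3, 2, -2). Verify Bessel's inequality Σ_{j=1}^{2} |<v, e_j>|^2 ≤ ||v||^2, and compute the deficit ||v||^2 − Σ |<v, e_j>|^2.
Σ |<v, e_j>|^2 = 33/2; ||v||^2 = 17; deficit = 1/2

Write each e_j = u_j / sqrt(<u_j, u_j>) where u_j is the displayed integer vector. Then <v, e_j> = <v, u_j> / sqrt(<u_j, u_j>), so |<v, e_j>|^2 = <v, u_j>^2 / <u_j, u_j>.
Coefficients: <v, e_1> = 12/sqrt(9), <v, e_2> = -3/sqrt(18).
Square and sum: Σ |<v, e_j>|^2 = 33/2.
Compute ||v||^2 = v·v = 17.
Deficit = 17 − 33/2 = 1/2 ≥ 0, confirming Bessel's inequality. (The deficit equals ||v − Σ <v,e_j> e_j||^2, the squared distance from v to span{e_j}.)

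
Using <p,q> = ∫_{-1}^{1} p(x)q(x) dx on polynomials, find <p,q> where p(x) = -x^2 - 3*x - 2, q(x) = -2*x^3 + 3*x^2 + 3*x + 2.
<p,q> = -272/15

Expand the product: p(x)·q(x) = 2*x^5 + 3*x^4 - 8*x^3 - 17*x^2 - 12*x - 4.
∫_{-1}^{1} of each monomial x^k gives [2/(k+1) if k even, 0 if k odd]. Integrating term-by-term (or equivalently evaluating the antiderivative F(x) = x^6/3 + 3*x^5/5 - 2*x^4 - 17*x^3/3 - 6*x^2 - 4*x at the endpoints):
  F(1) − F(−1) = -251/15 − (7/5) = -272/15.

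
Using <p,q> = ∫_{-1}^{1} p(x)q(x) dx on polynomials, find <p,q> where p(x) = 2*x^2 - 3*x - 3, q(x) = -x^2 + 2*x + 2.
<p,q> = -182/15

Expand the product: p(x)·q(x) = -2*x^4 + 7*x^3 + x^2 - 12*x - 6.
∫_{-1}^{1} of each monomial x^k gives [2/(k+1) if k even, 0 if k odd]. Integrating term-by-term (or equivalently evaluating the antiderivative F(x) = -2*x^5/5 + 7*x^4/4 + x^3/3 - 6*x^2 - 6*x at the endpoints):
  F(1) − F(−1) = -619/60 − (109/60) = -182/15.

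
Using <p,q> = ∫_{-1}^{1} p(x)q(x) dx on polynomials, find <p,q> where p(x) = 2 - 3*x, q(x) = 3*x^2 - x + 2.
<p,q> = 14

Expand the product: p(x)·q(x) = -9*x^3 + 9*x^2 - 8*x + 4.
∫_{-1}^{1} of each monomial x^k gives [2/(k+1) if k even, 0 if k odd]. Integrating term-by-term (or equivalently evaluating the antiderivative F(x) = -9*x^4/4 + 3*x^3 - 4*x^2 + 4*x at the endpoints):
  F(1) − F(−1) = 3/4 − (-53/4) = 14.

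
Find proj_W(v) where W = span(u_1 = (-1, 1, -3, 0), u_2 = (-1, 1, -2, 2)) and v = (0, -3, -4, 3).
proj_W(v) = (-51/46, 51/46, -52/23, 49/23)

Set up U = [u_1 | ... | u_2] ∈ R^(4×2). The projector onto W = col(U) is P = U (U^T U)^(-1) U^T.
Compute U^T U =
  [11, 8]
  [8, 10],
and U^T v = (9, 11).
Solve U^T U · c = U^T v for the coefficients: c = (1/23, 49/46). The projection is proj_W(v) = U c.
Check: (v - proj_W(v)) · u_1 = 0  (should be 0).
Check: (v - proj_W(v)) · u_2 = 0  (should be 0).
Result: proj_W(v) = (-51/46, 51/46, -52/23, 49/23).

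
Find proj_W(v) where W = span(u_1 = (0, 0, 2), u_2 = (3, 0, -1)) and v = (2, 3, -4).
proj_W(v) = (2, 0, -4)

Set up U = [u_1 | ... | u_2] ∈ R^(3×2). The projector onto W = col(U) is P = U (U^T U)^(-1) U^T.
Compute U^T U =
  [4, -2]
  [-2, 10],
and U^T v = (-8, 10).
Solve U^T U · c = U^T v for the coefficients: c = (-5/3, 2/3). The projection is proj_W(v) = U c.
Check: (v - proj_W(v)) · u_1 = 0  (should be 0).
Check: (v - proj_W(v)) · u_2 = 0  (should be 0).
Result: proj_W(v) = (2, 0, -4).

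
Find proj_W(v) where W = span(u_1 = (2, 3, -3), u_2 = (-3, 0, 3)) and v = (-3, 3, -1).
proj_W(v) = (-30/19, 66/19, 8/19)

Set up U = [u_1 | ... | u_2] ∈ R^(3×2). The projector onto W = col(U) is P = U (U^T U)^(-1) U^T.
Compute U^T U =
  [22, -15]
  [-15, 18],
and U^T v = (6, 6).
Solve U^T U · c = U^T v for the coefficients: c = (22/19, 74/57). The projection is proj_W(v) = U c.
Check: (v - proj_W(v)) · u_1 = 0  (should be 0).
Check: (v - proj_W(v)) · u_2 = 0  (should be 0).
Result: proj_W(v) = (-30/19, 66/19, 8/19).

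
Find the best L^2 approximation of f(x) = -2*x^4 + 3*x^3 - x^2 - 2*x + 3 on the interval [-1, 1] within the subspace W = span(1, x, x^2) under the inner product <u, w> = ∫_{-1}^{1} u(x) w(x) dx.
g(x) = -19*x^2/7 - x/5 + 111/35

The best approximation g ∈ W is the orthogonal projection of f onto W. Writing g = a_0 + a_1 x + a_2 x^2, the coefficients solve the normal equations G · a = b where
  G_{ij} = <φ_i, φ_j> and b_i = <f, φ_i>, with φ_0 = 1, φ_1 = x, φ_2 = x^2.
G =
  [2, 0, 2/3]
  [0, 2/3, 0]
  [2/3, 0, 2/5],
b = (68/15, -2/15, 36/35).
Solving gives a_0 = 111/35, a_1 = -1/5, a_2 = -19/7, so
  g(x) = -19*x^2/7 - x/5 + 111/35.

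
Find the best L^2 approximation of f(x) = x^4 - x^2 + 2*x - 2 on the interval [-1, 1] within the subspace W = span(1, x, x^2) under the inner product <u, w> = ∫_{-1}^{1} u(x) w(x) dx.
g(x) = -x^2/7 + 2*x - 73/35

The best approximation g ∈ W is the orthogonal projection of f onto W. Writing g = a_0 + a_1 x + a_2 x^2, the coefficients solve the normal equations G · a = b where
  G_{ij} = <φ_i, φ_j> and b_i = <f, φ_i>, with φ_0 = 1, φ_1 = x, φ_2 = x^2.
G =
  [2, 0, 2/3]
  [0, 2/3, 0]
  [2/3, 0, 2/5],
b = (-64/15, 4/3, -152/105).
Solving gives a_0 = -73/35, a_1 = 2, a_2 = -1/7, so
  g(x) = -x^2/7 + 2*x - 73/35.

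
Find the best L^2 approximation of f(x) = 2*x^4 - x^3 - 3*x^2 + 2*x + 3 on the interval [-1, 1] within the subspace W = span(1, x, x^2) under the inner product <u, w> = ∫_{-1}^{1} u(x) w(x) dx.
g(x) = -9*x^2/7 + 7*x/5 + 99/35

The best approximation g ∈ W is the orthogonal projection of f onto W. Writing g = a_0 + a_1 x + a_2 x^2, the coefficients solve the normal equations G · a = b where
  G_{ij} = <φ_i, φ_j> and b_i = <f, φ_i>, with φ_0 = 1, φ_1 = x, φ_2 = x^2.
G =
  [2, 0, 2/3]
  [0, 2/3, 0]
  [2/3, 0, 2/5],
b = (24/5, 14/15, 48/35).
Solving gives a_0 = 99/35, a_1 = 7/5, a_2 = -9/7, so
  g(x) = -9*x^2/7 + 7*x/5 + 99/35.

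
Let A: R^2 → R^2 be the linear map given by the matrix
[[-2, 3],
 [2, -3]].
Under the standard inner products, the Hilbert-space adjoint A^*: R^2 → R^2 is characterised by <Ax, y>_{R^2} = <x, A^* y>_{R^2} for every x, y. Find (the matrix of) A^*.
A^* = A^T =
[[-2, 2],
 [3, -3]]

For real matrices with standard dot products, the defining identity <Ax, y> = <x, A^* y> gives (Ax)^T y = x^T (A^*) y, i.e. x^T A^T y = x^T (A^*) y. Since this holds for all x, y, we must have A^* = A^T. Therefore
A^* =
[[-2, 2],
 [3, -3]].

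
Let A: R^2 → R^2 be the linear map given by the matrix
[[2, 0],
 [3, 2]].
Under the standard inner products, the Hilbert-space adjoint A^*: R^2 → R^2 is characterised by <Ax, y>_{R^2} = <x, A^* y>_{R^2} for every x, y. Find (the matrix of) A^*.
A^* = A^T =
[[2, 3],
 [0, 2]]

For real matrices with standard dot products, the defining identity <Ax, y> = <x, A^* y> gives (Ax)^T y = x^T (A^*) y, i.e. x^T A^T y = x^T (A^*) y. Since this holds for all x, y, we must have A^* = A^T. Therefore
A^* =
[[2, 3],
 [0, 2]].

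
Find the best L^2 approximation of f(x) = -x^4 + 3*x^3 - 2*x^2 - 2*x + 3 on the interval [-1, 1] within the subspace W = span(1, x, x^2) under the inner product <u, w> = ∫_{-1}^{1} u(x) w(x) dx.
g(x) = -20*x^2/7 - x/5 + 108/35

The best approximation g ∈ W is the orthogonal projection of f onto W. Writing g = a_0 + a_1 x + a_2 x^2, the coefficients solve the normal equations G · a = b where
  G_{ij} = <φ_i, φ_j> and b_i = <f, φ_i>, with φ_0 = 1, φ_1 = x, φ_2 = x^2.
G =
  [2, 0, 2/3]
  [0, 2/3, 0]
  [2/3, 0, 2/5],
b = (64/15, -2/15, 32/35).
Solving gives a_0 = 108/35, a_1 = -1/5, a_2 = -20/7, so
  g(x) = -20*x^2/7 - x/5 + 108/35.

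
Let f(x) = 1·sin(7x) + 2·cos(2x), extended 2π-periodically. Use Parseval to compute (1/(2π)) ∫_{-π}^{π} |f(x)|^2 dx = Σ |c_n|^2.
Σ |c_n|^2 = 5/2

Expand |f|^2 and use orthogonality of {sin(nx), cos(mx)} on [-π, π]:
  ∫_{-π}^{π} sin(nx)^2 dx = π, ∫ cos(mx)^2 dx = π, and cross terms integrate to 0.
So ∫_{-π}^{π} f(x)^2 dx = 1^2 · π + 2^2 · π = (1 + 4)π.
Divide by 2π: (1 + 4)/2 = 5/2.
By Parseval, this equals Σ |c_n|^2.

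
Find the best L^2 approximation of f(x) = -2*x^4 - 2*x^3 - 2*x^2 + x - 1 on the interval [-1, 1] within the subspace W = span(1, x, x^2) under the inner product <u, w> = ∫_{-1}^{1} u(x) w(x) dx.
g(x) = -26*x^2/7 - x/5 - 29/35

The best approximation g ∈ W is the orthogonal projection of f onto W. Writing g = a_0 + a_1 x + a_2 x^2, the coefficients solve the normal equations G · a = b where
  G_{ij} = <φ_i, φ_j> and b_i = <f, φ_i>, with φ_0 = 1, φ_1 = x, φ_2 = x^2.
G =
  [2, 0, 2/3]
  [0, 2/3, 0]
  [2/3, 0, 2/5],
b = (-62/15, -2/15, -214/105).
Solving gives a_0 = -29/35, a_1 = -1/5, a_2 = -26/7, so
  g(x) = -26*x^2/7 - x/5 - 29/35.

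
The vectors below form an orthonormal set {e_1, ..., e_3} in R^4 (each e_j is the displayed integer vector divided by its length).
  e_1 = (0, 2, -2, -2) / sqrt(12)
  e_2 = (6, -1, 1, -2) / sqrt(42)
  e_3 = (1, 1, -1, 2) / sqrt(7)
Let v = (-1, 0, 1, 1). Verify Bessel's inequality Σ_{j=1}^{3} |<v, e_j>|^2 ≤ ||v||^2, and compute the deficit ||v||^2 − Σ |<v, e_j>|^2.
Σ |<v, e_j>|^2 = 5/2; ||v||^2 = 3; deficit = 1/2

Write each e_j = u_j / sqrt(<u_j, u_j>) where u_j is the displayed integer vector. Then <v, e_j> = <v, u_j> / sqrt(<u_j, u_j>), so |<v, e_j>|^2 = <v, u_j>^2 / <u_j, u_j>.
Coefficients: <v, e_1> = -4/sqrt(12), <v, e_2> = -7/sqrt(42), <v, e_3> = 0/sqrt(7).
Square and sum: Σ |<v, e_j>|^2 = 5/2.
Compute ||v||^2 = v·v = 3.
Deficit = 3 − 5/2 = 1/2 ≥ 0, confirming Bessel's inequality. (The deficit equals ||v − Σ <v,e_j> e_j||^2, the squared distance from v to span{e_j}.)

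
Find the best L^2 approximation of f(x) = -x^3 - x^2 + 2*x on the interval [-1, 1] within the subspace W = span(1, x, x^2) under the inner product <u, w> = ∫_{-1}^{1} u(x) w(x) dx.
g(x) = -x^2 + 7*x/5

The best approximation g ∈ W is the orthogonal projection of f onto W. Writing g = a_0 + a_1 x + a_2 x^2, the coefficients solve the normal equations G · a = b where
  G_{ij} = <φ_i, φ_j> and b_i = <f, φ_i>, with φ_0 = 1, φ_1 = x, φ_2 = x^2.
G =
  [2, 0, 2/3]
  [0, 2/3, 0]
  [2/3, 0, 2/5],
b = (-2/3, 14/15, -2/5).
Solving gives a_0 = 0, a_1 = 7/5, a_2 = -1, so
  g(x) = -x^2 + 7*x/5.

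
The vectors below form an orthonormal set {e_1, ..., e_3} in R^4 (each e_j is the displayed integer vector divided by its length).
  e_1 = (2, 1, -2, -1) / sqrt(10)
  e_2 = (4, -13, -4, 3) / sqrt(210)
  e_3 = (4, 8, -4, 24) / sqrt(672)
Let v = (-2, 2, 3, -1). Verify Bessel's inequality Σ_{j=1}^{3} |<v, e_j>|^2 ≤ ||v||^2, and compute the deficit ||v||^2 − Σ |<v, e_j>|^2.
Σ |<v, e_j>|^2 = 35/2; ||v||^2 = 18; deficit = 1/2

Write each e_j = u_j / sqrt(<u_j, u_j>) where u_j is the displayed integer vector. Then <v, e_j> = <v, u_j> / sqrt(<u_j, u_j>), so |<v, e_j>|^2 = <v, u_j>^2 / <u_j, u_j>.
Coefficients: <v, e_1> = -7/sqrt(10), <v, e_2> = -49/sqrt(210), <v, e_3> = -28/sqrt(672).
Square and sum: Σ |<v, e_j>|^2 = 35/2.
Compute ||v||^2 = v·v = 18.
Deficit = 18 − 35/2 = 1/2 ≥ 0, confirming Bessel's inequality. (The deficit equals ||v − Σ <v,e_j> e_j||^2, the squared distance from v to span{e_j}.)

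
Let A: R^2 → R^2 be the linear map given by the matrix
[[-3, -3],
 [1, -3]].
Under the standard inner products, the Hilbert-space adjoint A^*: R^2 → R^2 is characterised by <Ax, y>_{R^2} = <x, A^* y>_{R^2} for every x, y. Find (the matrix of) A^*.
A^* = A^T =
[[-3, 1],
 [-3, -3]]

For real matrices with standard dot products, the defining identity <Ax, y> = <x, A^* y> gives (Ax)^T y = x^T (A^*) y, i.e. x^T A^T y = x^T (A^*) y. Since this holds for all x, y, we must have A^* = A^T. Therefore
A^* =
[[-3, 1],
 [-3, -3]].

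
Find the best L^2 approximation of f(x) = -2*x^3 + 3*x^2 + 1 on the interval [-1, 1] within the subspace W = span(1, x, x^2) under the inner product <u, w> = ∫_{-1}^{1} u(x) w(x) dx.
g(x) = 3*x^2 - 6*x/5 + 1

The best approximation g ∈ W is the orthogonal projection of f onto W. Writing g = a_0 + a_1 x + a_2 x^2, the coefficients solve the normal equations G · a = b where
  G_{ij} = <φ_i, φ_j> and b_i = <f, φ_i>, with φ_0 = 1, φ_1 = x, φ_2 = x^2.
G =
  [2, 0, 2/3]
  [0, 2/3, 0]
  [2/3, 0, 2/5],
b = (4, -4/5, 28/15).
Solving gives a_0 = 1, a_1 = -6/5, a_2 = 3, so
  g(x) = 3*x^2 - 6*x/5 + 1.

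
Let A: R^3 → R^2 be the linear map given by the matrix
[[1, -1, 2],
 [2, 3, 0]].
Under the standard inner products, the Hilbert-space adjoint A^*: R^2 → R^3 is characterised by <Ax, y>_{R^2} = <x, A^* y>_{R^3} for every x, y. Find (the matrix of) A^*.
A^* = A^T =
[[1, 2],
 [-1, 3],
 [2, 0]]

For real matrices with standard dot products, the defining identity <Ax, y> = <x, A^* y> gives (Ax)^T y = x^T (A^*) y, i.e. x^T A^T y = x^T (A^*) y. Since this holds for all x, y, we must have A^* = A^T. Therefore
A^* =
[[1, 2],
 [-1, 3],
 [2, 0]].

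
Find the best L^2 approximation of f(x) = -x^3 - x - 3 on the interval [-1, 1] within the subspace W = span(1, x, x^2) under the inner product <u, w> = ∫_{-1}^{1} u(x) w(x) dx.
g(x) = -8*x/5 - 3

The best approximation g ∈ W is the orthogonal projection of f onto W. Writing g = a_0 + a_1 x + a_2 x^2, the coefficients solve the normal equations G · a = b where
  G_{ij} = <φ_i, φ_j> and b_i = <f, φ_i>, with φ_0 = 1, φ_1 = x, φ_2 = x^2.
G =
  [2, 0, 2/3]
  [0, 2/3, 0]
  [2/3, 0, 2/5],
b = (-6, -16/15, -2).
Solving gives a_0 = -3, a_1 = -8/5, a_2 = 0, so
  g(x) = -8*x/5 - 3.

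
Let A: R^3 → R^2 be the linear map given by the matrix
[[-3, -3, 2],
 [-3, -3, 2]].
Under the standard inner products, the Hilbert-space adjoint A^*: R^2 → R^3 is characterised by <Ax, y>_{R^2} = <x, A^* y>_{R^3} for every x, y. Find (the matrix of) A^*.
A^* = A^T =
[[-3, -3],
 [-3, -3],
 [2, 2]]

For real matrices with standard dot products, the defining identity <Ax, y> = <x, A^* y> gives (Ax)^T y = x^T (A^*) y, i.e. x^T A^T y = x^T (A^*) y. Since this holds for all x, y, we must have A^* = A^T. Therefore
A^* =
[[-3, -3],
 [-3, -3],
 [2, 2]].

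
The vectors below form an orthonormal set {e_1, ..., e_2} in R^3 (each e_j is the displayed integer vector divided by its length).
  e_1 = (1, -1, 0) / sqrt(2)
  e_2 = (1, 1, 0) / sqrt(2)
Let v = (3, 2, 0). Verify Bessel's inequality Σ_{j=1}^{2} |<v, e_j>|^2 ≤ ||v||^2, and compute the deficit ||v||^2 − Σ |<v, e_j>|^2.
Σ |<v, e_j>|^2 = 13; ||v||^2 = 13; deficit = 0

Write each e_j = u_j / sqrt(<u_j, u_j>) where u_j is the displayed integer vector. Then <v, e_j> = <v, u_j> / sqrt(<u_j, u_j>), so |<v, e_j>|^2 = <v, u_j>^2 / <u_j, u_j>.
Coefficients: <v, e_1> = 1/sqrt(2), <v, e_2> = 5/sqrt(2).
Square and sum: Σ |<v, e_j>|^2 = 13.
Compute ||v||^2 = v·v = 13.
Deficit = 13 − 13 = 0 ≥ 0, confirming Bessel's inequality. (The deficit equals ||v − Σ <v,e_j> e_j||^2, the squared distance from v to span{e_j}.)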